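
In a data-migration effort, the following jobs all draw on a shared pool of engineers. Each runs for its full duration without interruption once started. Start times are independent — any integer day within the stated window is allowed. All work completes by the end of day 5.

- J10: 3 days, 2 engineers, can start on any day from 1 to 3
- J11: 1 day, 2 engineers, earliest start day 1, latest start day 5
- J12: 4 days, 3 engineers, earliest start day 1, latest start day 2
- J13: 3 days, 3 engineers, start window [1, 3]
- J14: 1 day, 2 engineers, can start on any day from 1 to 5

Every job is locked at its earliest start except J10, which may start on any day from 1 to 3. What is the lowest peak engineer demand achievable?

J10@1: d1:12  d2:8  d3:8  d4:3  d5:0 → peak 12
J10@2: d1:10  d2:8  d3:8  d4:5  d5:0 → peak 10
J10@3: d1:10  d2:6  d3:8  d4:5  d5:2 → peak 10
Best is J10@2, peak 10.

10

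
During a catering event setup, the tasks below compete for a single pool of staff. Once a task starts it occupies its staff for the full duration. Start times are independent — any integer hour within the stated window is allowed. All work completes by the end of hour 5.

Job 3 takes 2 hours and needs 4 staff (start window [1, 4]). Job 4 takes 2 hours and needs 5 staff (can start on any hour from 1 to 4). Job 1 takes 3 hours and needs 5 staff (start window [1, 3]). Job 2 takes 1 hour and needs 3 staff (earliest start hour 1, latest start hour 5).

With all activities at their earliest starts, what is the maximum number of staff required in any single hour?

Early-start schedule: Job 3@1, Job 4@1, Job 1@1, Job 2@1.
Load per hour: hour 1: 17, hour 2: 14, hour 3: 5, hour 4: 0, hour 5: 0.
Peak is 17.

17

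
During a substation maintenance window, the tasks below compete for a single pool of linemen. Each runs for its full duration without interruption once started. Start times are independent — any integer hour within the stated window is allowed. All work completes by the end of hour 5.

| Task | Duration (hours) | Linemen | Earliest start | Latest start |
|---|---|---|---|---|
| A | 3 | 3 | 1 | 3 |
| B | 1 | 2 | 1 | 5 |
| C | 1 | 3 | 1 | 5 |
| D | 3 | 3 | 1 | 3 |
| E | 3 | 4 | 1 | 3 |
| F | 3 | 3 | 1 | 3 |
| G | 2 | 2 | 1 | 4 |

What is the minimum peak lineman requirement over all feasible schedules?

Early-start (A@1, B@1, C@1, D@1, E@1, F@1, G@1) gives peak 20: h1:20  h2:15  h3:13  h4:0  h5:0.
Shift E→2, F→2, G→4.
Schedule A@1, B@1, C@1, D@1, E@2, F@2, G@4: h1:11  h2:13  h3:13  h4:9  h5:2 — peak 13.

13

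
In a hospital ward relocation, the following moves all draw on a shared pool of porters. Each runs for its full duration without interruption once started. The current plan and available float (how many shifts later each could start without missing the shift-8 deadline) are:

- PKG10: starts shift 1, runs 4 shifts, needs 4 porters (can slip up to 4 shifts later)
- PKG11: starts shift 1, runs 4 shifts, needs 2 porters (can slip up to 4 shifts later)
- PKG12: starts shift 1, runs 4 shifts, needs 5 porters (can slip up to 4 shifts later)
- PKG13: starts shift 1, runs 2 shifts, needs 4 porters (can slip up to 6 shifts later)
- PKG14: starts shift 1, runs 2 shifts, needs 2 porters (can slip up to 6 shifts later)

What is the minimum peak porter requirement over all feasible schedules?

8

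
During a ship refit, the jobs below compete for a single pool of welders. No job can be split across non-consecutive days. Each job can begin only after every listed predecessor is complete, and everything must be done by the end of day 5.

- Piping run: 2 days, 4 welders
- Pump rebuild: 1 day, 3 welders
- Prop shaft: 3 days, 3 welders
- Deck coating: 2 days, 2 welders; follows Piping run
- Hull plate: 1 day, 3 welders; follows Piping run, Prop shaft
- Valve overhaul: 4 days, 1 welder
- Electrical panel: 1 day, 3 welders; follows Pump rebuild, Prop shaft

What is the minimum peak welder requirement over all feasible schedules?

Early-start (Piping run@1, Pump rebuild@1, Prop shaft@1, Deck coating@3, Hull plate@4, Valve overhaul@1, Electrical panel@4) gives peak 11: d1:11  d2:8  d3:6  d4:9  d5:0.
Shift Prop shaft→2, Hull plate→5, Electrical panel→5.
Schedule Piping run@1, Pump rebuild@1, Prop shaft@2, Deck coating@3, Hull plate@5, Valve overhaul@1, Electrical panel@5: d1:8  d2:8  d3:6  d4:6  d5:6 — peak 8.

8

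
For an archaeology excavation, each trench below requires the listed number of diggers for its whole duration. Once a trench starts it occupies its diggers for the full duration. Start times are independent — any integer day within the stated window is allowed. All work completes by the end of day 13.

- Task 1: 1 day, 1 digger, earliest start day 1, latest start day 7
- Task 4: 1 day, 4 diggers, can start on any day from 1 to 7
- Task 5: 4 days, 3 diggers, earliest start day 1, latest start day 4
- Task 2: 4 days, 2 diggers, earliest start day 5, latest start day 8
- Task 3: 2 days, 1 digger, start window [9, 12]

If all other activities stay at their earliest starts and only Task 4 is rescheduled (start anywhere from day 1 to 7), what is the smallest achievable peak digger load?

Task 4@1: d1:8  d2:3  d3:3  d4:3  d5:2  d6:2  d7:2  d8:2  d9:1  d10:1  d11:0  d12:0  d13:0 → peak 8
Task 4@2: d1:4  d2:7  d3:3  d4:3  d5:2  d6:2  d7:2  d8:2  d9:1  d10:1  d11:0  d12:0  d13:0 → peak 7
Task 4@3: d1:4  d2:3  d3:7  d4:3  d5:2  d6:2  d7:2  d8:2  d9:1  d10:1  d11:0  d12:0  d13:0 → peak 7
Task 4@4: d1:4  d2:3  d3:3  d4:7  d5:2  d6:2  d7:2  d8:2  d9:1  d10:1  d11:0  d12:0  d13:0 → peak 7
Task 4@5: d1:4  d2:3  d3:3  d4:3  d5:6  d6:2  d7:2  d8:2  d9:1  d10:1  d11:0  d12:0  d13:0 → peak 6
Task 4@6: d1:4  d2:3  d3:3  d4:3  d5:2  d6:6  d7:2  d8:2  d9:1  d10:1  d11:0  d12:0  d13:0 → peak 6
Task 4@7: d1:4  d2:3  d3:3  d4:3  d5:2  d6:2  d7:6  d8:2  d9:1  d10:1  d11:0  d12:0  d13:0 → peak 6
Best is Task 4@5, peak 6.

6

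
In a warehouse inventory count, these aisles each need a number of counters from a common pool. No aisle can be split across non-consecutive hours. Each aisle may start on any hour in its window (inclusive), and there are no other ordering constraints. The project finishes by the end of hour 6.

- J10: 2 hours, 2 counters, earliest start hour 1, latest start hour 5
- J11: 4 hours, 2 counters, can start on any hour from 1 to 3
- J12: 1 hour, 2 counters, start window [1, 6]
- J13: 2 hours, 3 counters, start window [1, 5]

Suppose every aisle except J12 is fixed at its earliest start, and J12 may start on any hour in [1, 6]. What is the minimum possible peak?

7

J12@1: h1:9  h2:7  h3:2  h4:2  h5:0  h6:0 → peak 9
J12@2: h1:7  h2:9  h3:2  h4:2  h5:0  h6:0 → peak 9
J12@3: h1:7  h2:7  h3:4  h4:2  h5:0  h6:0 → peak 7
J12@4: h1:7  h2:7  h3:2  h4:4  h5:0  h6:0 → peak 7
J12@5: h1:7  h2:7  h3:2  h4:2  h5:2  h6:0 → peak 7
J12@6: h1:7  h2:7  h3:2  h4:2  h5:0  h6:2 → peak 7
Best is J12@3, peak 7.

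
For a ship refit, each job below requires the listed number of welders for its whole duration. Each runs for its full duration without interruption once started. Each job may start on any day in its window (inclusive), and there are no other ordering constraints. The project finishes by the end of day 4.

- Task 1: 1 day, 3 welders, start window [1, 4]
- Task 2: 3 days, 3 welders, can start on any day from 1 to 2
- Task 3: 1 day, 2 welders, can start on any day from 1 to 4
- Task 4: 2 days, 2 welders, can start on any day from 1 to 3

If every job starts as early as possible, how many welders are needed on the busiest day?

Early-start schedule: Task 1@1, Task 2@1, Task 3@1, Task 4@1.
Load per day: day 1: 10, day 2: 5, day 3: 3, day 4: 0.
Peak is 10.

10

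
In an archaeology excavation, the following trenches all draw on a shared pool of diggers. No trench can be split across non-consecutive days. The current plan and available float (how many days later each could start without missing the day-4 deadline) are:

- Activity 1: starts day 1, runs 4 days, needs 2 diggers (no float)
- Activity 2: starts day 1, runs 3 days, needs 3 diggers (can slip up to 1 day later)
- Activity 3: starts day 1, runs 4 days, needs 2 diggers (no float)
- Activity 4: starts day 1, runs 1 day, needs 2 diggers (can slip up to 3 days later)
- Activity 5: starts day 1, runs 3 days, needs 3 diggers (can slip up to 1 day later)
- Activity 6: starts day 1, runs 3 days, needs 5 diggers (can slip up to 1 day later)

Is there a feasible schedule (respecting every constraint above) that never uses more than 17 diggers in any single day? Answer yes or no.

Schedule Activity 1@1, Activity 2@1, Activity 3@1, Activity 4@1, Activity 5@1, Activity 6@2: d1:12  d2:15  d3:15  d4:9 — peak 15 ≤ 17.

yes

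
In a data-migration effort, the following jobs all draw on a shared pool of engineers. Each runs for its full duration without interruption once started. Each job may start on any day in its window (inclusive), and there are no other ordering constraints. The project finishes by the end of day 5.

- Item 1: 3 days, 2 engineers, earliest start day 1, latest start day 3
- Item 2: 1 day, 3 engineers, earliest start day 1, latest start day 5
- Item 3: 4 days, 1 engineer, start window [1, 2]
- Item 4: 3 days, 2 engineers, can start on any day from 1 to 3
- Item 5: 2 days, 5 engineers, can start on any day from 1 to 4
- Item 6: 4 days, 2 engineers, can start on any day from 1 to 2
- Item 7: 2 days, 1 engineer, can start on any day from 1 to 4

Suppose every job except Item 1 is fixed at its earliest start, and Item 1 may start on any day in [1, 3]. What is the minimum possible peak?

14

Item 1@1: d1:16  d2:13  d3:7  d4:3  d5:0 → peak 16
Item 1@2: d1:14  d2:13  d3:7  d4:5  d5:0 → peak 14
Item 1@3: d1:14  d2:11  d3:7  d4:5  d5:2 → peak 14
Best is Item 1@2, peak 14.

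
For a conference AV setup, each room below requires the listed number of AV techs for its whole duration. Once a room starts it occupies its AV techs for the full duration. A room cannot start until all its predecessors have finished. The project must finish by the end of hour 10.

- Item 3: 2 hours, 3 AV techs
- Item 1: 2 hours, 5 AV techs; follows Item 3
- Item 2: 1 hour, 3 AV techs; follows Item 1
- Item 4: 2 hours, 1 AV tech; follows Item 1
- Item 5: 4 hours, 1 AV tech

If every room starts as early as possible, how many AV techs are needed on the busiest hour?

6

Early-start schedule: Item 3@1, Item 1@3, Item 2@5, Item 4@5, Item 5@1.
Load per hour: hour 1: 4, hour 2: 4, hour 3: 6, hour 4: 6, hour 5: 4, hour 6: 1, hour 7: 0, hour 8: 0, hour 9: 0, hour 10: 0.
Peak is 6.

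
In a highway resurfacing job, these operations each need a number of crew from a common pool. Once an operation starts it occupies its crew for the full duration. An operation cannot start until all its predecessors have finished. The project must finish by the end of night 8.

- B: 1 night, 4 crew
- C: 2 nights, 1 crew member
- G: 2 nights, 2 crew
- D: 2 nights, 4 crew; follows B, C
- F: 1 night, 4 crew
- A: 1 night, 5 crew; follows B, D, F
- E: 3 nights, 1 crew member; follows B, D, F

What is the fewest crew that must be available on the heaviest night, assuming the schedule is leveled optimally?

Early-start (B@1, C@1, G@1, D@3, F@1, A@5, E@5) gives peak 11: n1:11  n2:3  n3:4  n4:4  n5:6  n6:1  n7:1  n8:0.
Shift G→5, F→2, A→8.
Schedule B@1, C@1, G@5, D@3, F@2, A@8, E@5: n1:5  n2:5  n3:4  n4:4  n5:3  n6:3  n7:1  n8:5 — peak 5.

5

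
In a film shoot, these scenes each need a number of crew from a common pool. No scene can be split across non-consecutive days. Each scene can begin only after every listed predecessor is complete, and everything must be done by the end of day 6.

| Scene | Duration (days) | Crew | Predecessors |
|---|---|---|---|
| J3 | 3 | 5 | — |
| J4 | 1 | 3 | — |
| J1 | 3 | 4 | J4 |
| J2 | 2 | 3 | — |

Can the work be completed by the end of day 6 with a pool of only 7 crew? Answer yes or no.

no

The minimum achievable peak is 8; 7 < 8, so no feasible schedule stays within the cap.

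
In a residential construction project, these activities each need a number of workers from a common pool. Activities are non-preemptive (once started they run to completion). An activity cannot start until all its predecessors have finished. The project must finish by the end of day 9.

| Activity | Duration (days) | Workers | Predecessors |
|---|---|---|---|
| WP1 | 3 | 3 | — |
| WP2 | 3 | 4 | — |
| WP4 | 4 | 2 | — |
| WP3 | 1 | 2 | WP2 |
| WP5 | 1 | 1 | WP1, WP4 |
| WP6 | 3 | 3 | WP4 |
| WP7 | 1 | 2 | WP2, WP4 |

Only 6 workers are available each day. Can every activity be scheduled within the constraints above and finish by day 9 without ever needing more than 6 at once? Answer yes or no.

Schedule WP1@1, WP2@4, WP4@1, WP3@7, WP5@5, WP6@7, WP7@8: d1:5  d2:5  d3:5  d4:6  d5:5  d6:4  d7:5  d8:5  d9:3 — peak 6 ≤ 6.

yes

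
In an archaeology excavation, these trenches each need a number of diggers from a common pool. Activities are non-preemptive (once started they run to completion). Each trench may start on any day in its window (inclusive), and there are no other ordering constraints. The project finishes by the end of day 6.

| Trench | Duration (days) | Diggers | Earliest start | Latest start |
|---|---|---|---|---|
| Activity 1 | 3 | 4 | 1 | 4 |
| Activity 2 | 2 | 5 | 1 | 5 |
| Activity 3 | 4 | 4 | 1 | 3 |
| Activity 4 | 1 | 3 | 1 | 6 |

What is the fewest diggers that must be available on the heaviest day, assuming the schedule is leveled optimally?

Early-start (Activity 1@1, Activity 2@1, Activity 3@1, Activity 4@1) gives peak 16: d1:16  d2:13  d3:8  d4:4  d5:0  d6:0.
Shift Activity 2→5, Activity 4→4.
Schedule Activity 1@1, Activity 2@5, Activity 3@1, Activity 4@4: d1:8  d2:8  d3:8  d4:7  d5:5  d6:5 — peak 8.

8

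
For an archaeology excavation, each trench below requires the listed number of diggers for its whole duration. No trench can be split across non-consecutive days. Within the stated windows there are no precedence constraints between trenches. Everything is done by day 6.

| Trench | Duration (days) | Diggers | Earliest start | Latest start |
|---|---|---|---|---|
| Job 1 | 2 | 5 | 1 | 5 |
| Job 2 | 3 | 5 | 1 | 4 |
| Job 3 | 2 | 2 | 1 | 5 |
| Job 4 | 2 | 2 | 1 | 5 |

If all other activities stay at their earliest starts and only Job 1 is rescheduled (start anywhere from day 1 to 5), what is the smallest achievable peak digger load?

Job 1@1: d1:14  d2:14  d3:5  d4:0  d5:0  d6:0 → peak 14
Job 1@2: d1:9  d2:14  d3:10  d4:0  d5:0  d6:0 → peak 14
Job 1@3: d1:9  d2:9  d3:10  d4:5  d5:0  d6:0 → peak 10
Job 1@4: d1:9  d2:9  d3:5  d4:5  d5:5  d6:0 → peak 9
Job 1@5: d1:9  d2:9  d3:5  d4:0  d5:5  d6:5 → peak 9
Best is Job 1@4, peak 9.

9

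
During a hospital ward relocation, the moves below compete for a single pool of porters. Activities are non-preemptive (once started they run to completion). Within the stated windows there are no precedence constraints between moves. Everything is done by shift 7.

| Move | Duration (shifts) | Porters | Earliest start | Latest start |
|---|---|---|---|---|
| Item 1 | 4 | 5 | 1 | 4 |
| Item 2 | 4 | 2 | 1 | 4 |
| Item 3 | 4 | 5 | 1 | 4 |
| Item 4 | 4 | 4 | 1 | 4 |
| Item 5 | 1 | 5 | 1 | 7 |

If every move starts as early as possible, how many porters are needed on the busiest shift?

Early-start schedule: Item 1@1, Item 2@1, Item 3@1, Item 4@1, Item 5@1.
Load per shift: shift 1: 21, shift 2: 16, shift 3: 16, shift 4: 16, shift 5: 0, shift 6: 0, shift 7: 0.
Peak is 21.

21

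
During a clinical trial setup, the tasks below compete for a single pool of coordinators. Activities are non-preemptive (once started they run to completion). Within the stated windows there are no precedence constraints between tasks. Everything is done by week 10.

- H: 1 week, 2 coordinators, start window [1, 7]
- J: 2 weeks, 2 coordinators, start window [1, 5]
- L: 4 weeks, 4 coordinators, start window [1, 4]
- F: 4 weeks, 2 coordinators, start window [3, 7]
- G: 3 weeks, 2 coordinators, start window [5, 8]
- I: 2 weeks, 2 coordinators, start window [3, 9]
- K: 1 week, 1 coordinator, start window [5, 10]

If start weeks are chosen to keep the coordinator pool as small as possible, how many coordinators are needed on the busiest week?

5

Early-start (H@1, J@1, L@1, F@3, G@5, I@3, K@5) gives peak 8: w1:8  w2:6  w3:8  w4:8  w5:5  w6:4  w7:2  w8:0  w9:0  w10:0.
Shift H→5, J→5, F→7, G→6, I→9.
Schedule H@5, J@5, L@1, F@7, G@6, I@9, K@5: w1:4  w2:4  w3:4  w4:4  w5:5  w6:4  w7:4  w8:4  w9:4  w10:4 — peak 5.
Total coordinator-weeks = 41 over 10 weeks ⇒ peak ≥ ⌈41/10⌉ = 5, so 5 is optimal.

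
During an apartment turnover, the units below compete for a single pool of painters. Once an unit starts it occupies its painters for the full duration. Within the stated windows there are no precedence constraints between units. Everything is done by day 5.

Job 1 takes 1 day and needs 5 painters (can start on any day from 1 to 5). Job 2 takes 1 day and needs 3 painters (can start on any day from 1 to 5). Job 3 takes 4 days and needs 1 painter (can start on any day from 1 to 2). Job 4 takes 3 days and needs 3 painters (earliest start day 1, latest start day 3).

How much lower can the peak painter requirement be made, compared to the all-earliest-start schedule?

7

Early-start peak: d1:12  d2:4  d3:4  d4:1  d5:0 ⇒ 12.
Leveled (Job 1@1, Job 2@2, Job 3@2, Job 4@3): d1:5  d2:4  d3:4  d4:4  d5:4 ⇒ 5.
Reduction 12 − 5 = 7.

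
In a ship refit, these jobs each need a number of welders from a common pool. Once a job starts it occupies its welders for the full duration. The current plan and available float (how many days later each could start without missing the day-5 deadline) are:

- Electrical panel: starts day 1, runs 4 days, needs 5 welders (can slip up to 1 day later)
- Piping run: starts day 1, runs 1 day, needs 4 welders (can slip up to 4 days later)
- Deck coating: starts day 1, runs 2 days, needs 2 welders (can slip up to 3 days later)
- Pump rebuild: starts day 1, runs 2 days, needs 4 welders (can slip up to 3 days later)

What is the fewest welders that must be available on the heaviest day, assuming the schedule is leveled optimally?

9

Early-start (Electrical panel@1, Piping run@1, Deck coating@1, Pump rebuild@1) gives peak 15: d1:15  d2:11  d3:5  d4:5  d5:0.
Shift Deck coating→2, Pump rebuild→4.
Schedule Electrical panel@1, Piping run@1, Deck coating@2, Pump rebuild@4: d1:9  d2:7  d3:7  d4:9  d5:4 — peak 9.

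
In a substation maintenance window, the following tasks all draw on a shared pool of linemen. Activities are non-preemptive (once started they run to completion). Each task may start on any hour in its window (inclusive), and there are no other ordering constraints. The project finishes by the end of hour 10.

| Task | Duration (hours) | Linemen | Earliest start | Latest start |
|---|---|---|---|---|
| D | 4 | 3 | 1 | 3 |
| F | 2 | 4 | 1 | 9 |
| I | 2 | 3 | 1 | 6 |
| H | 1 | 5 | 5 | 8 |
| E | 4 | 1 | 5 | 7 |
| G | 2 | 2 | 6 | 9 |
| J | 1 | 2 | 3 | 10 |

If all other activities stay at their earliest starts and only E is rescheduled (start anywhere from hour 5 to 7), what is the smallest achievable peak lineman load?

10

E@5: h1:10  h2:10  h3:5  h4:3  h5:6  h6:3  h7:3  h8:1  h9:0  h10:0 → peak 10
E@6: h1:10  h2:10  h3:5  h4:3  h5:5  h6:3  h7:3  h8:1  h9:1  h10:0 → peak 10
E@7: h1:10  h2:10  h3:5  h4:3  h5:5  h6:2  h7:3  h8:1  h9:1  h10:1 → peak 10
Best is E@5, peak 10.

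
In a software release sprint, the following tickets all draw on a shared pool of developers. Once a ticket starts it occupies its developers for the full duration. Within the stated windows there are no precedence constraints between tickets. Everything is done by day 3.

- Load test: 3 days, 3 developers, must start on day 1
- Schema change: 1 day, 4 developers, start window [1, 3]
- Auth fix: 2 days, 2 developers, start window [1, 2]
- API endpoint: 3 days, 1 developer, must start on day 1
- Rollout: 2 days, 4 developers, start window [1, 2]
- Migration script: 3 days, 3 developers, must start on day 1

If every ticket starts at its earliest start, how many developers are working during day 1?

17

At early start, day 1 has: Load test, Schema change, Auth fix, API endpoint, Rollout, Migration script.
Demand: 3 + 4 + 2 + 1 + 4 + 3 = 17.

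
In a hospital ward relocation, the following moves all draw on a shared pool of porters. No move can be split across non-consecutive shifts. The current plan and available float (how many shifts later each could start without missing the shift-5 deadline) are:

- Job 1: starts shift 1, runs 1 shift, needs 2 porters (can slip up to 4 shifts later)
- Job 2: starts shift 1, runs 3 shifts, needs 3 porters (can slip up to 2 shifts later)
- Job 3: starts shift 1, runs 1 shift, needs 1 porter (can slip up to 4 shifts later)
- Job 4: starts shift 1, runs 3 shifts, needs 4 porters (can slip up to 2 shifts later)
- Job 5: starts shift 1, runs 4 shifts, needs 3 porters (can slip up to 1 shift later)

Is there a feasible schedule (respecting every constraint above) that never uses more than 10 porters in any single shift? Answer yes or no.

Schedule Job 1@1, Job 2@1, Job 3@1, Job 4@1, Job 5@2: s1:10  s2:10  s3:10  s4:3  s5:3 — peak 10 ≤ 10.

yes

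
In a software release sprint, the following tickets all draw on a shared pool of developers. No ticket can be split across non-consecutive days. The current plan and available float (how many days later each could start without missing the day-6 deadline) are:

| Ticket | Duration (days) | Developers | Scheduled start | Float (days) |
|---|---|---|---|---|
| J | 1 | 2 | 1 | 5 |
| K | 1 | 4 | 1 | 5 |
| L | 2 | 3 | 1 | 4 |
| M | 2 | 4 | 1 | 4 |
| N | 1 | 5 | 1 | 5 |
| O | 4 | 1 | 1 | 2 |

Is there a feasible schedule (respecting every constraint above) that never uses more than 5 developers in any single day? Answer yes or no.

yes

Schedule J@1, K@3, L@1, M@4, N@6, O@2: d1:5  d2:4  d3:5  d4:5  d5:5  d6:5 — peak 5 ≤ 5.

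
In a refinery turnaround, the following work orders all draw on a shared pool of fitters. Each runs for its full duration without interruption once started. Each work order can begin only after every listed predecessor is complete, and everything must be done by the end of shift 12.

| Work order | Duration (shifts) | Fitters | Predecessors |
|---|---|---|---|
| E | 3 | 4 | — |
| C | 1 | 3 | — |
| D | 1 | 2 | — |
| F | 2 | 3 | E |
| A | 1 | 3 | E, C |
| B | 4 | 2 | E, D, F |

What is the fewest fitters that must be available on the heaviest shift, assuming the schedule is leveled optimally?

4

Early-start (E@1, C@1, D@1, F@4, A@4, B@6) gives peak 9: s1:9  s2:4  s3:4  s4:6  s5:3  s6:2  s7:2  s8:2  s9:2  s10:0  s11:0  s12:0.
Shift C→4, D→5, F→6, A→8, B→9.
Schedule E@1, C@4, D@5, F@6, A@8, B@9: s1:4  s2:4  s3:4  s4:3  s5:2  s6:3  s7:3  s8:3  s9:2  s10:2  s11:2  s12:2 — peak 4.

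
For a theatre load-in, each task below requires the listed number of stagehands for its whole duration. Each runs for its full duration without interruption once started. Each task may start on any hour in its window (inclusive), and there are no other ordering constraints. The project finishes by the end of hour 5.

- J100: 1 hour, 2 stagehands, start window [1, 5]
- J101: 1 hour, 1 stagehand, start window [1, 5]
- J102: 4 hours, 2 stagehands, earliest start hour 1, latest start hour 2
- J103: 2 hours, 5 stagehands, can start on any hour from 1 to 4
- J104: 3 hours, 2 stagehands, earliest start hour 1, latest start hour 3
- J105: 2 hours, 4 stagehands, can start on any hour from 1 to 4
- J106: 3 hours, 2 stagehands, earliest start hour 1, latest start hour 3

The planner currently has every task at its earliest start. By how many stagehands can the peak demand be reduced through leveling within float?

Early-start peak: h1:18  h2:15  h3:6  h4:2  h5:0 ⇒ 18.
Leveled (J100@1, J101@1, J102@2, J103@4, J104@1, J105@1, J106@3): h1:9  h2:8  h3:6  h4:9  h5:9 ⇒ 9.
Reduction 18 − 9 = 9.

9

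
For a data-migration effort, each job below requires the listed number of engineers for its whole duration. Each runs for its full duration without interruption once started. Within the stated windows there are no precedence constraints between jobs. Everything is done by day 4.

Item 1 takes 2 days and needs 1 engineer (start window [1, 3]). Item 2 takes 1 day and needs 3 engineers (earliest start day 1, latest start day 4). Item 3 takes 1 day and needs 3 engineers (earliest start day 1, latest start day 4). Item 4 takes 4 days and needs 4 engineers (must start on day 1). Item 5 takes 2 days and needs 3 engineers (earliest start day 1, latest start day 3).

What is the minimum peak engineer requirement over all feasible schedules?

Early-start (Item 1@1, Item 2@1, Item 3@1, Item 4@1, Item 5@1) gives peak 14: d1:14  d2:8  d3:4  d4:4.
Shift Item 3→2, Item 5→3.
Schedule Item 1@1, Item 2@1, Item 3@2, Item 4@1, Item 5@3: d1:8  d2:8  d3:7  d4:7 — peak 8.
Total engineer-days = 30 over 4 days ⇒ peak ≥ ⌈30/4⌉ = 8, so 8 is optimal.

8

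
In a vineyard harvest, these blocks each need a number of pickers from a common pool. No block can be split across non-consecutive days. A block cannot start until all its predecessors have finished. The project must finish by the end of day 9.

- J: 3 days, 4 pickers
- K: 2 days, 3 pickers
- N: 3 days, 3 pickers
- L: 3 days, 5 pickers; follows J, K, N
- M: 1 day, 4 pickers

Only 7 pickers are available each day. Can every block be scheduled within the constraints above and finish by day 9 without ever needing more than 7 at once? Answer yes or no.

yes

Schedule J@1, K@1, N@3, L@6, M@4: d1:7  d2:7  d3:7  d4:7  d5:3  d6:5  d7:5  d8:5  d9:0 — peak 7 ≤ 7.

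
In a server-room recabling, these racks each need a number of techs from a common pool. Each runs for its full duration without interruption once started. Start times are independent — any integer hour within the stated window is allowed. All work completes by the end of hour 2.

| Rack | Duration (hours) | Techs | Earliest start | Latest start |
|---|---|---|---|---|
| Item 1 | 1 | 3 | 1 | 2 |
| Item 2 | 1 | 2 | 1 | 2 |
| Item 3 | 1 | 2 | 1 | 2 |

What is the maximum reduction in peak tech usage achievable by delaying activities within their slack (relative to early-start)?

3

Early-start peak: h1:7  h2:0 ⇒ 7.
Leveled (Item 1@1, Item 2@2, Item 3@2): h1:3  h2:4 ⇒ 4.
Reduction 7 − 4 = 3.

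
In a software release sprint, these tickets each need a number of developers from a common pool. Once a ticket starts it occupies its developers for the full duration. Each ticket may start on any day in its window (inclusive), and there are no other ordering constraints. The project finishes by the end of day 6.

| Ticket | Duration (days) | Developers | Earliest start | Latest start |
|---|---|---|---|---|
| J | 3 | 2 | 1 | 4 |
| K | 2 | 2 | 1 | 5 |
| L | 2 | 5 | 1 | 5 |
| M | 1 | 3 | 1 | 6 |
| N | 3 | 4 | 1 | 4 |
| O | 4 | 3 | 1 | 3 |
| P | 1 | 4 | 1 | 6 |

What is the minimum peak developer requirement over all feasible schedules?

Early-start (J@1, K@1, L@1, M@1, N@1, O@1, P@1) gives peak 23: d1:23  d2:16  d3:9  d4:3  d5:0  d6:0.
Shift K→3, L→5, N→4, P→2.
Schedule J@1, K@3, L@5, M@1, N@4, O@1, P@2: d1:8  d2:9  d3:7  d4:9  d5:9  d6:9 — peak 9.
Total developer-days = 51 over 6 days ⇒ peak ≥ ⌈51/6⌉ = 9, so 9 is optimal.

9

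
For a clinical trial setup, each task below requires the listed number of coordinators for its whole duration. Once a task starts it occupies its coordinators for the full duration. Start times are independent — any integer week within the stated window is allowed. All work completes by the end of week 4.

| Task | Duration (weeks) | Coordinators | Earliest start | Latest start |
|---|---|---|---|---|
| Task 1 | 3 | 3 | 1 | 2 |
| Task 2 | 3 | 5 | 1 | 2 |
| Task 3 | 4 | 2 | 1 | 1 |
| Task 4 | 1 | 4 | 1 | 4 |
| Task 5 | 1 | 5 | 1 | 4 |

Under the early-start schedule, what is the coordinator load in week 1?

19

At early start, week 1 has: Task 1, Task 2, Task 3, Task 4, Task 5.
Demand: 3 + 5 + 2 + 4 + 5 = 19.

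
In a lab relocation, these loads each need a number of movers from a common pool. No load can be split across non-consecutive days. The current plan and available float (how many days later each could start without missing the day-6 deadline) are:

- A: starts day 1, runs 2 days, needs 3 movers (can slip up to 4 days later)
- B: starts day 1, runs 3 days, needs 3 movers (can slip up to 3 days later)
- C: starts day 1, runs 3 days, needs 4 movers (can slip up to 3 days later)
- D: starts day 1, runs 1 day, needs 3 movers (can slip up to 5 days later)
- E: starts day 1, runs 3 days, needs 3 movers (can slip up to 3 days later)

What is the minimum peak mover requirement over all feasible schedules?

7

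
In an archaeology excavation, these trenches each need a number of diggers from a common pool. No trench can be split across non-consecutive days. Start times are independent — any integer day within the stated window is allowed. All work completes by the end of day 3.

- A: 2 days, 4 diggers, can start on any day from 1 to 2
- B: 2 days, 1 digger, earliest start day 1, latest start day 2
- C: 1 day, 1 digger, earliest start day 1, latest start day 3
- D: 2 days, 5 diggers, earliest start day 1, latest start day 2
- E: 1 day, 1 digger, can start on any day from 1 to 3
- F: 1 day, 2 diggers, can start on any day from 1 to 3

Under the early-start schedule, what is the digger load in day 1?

14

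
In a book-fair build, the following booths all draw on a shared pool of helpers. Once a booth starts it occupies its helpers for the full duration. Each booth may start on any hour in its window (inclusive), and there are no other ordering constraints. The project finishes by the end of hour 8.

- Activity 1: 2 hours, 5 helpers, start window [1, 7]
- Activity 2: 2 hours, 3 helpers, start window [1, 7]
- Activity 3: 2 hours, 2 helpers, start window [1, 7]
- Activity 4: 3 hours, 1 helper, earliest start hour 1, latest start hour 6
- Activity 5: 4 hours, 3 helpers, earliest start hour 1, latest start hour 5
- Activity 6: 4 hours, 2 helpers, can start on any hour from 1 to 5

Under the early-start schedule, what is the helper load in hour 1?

16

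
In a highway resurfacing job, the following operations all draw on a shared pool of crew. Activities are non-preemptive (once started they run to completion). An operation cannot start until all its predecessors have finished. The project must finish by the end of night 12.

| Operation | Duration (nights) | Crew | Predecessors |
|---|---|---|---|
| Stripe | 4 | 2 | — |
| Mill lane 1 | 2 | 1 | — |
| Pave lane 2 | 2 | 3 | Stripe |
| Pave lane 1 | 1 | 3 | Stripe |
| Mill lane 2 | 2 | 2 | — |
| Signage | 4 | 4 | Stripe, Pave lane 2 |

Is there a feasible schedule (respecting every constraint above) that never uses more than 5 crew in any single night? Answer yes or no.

yes

Schedule Stripe@1, Mill lane 1@1, Pave lane 2@5, Pave lane 1@7, Mill lane 2@3, Signage@8: n1:3  n2:3  n3:4  n4:4  n5:3  n6:3  n7:3  n8:4  n9:4  n10:4  n11:4  n12:0 — peak 4 ≤ 5.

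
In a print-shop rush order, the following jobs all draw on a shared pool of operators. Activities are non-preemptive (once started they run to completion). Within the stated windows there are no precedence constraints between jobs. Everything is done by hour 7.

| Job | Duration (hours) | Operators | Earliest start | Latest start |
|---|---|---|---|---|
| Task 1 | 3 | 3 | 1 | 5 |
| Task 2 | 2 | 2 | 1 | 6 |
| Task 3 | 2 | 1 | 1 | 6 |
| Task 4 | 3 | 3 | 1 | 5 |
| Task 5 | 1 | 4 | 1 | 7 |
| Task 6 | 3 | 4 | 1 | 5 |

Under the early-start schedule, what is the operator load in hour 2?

13

At early start, hour 2 has: Task 1, Task 2, Task 3, Task 4, Task 6.
Demand: 3 + 2 + 1 + 3 + 4 = 13.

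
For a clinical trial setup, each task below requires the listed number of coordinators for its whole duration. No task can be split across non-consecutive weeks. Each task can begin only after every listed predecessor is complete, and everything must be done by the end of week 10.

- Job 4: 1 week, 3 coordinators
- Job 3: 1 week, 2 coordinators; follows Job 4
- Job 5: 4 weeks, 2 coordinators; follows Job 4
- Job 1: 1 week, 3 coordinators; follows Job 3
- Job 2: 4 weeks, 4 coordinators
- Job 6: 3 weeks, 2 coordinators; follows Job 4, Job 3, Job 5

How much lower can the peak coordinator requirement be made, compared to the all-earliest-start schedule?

3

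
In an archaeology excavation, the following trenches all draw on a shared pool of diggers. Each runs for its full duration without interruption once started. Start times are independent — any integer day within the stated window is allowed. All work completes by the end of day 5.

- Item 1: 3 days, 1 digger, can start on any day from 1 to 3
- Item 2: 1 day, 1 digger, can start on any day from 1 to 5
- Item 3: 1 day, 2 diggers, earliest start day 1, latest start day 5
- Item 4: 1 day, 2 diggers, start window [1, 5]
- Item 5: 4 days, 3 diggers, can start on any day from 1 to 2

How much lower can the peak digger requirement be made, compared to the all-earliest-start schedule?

5

Early-start peak: d1:9  d2:4  d3:4  d4:3  d5:0 ⇒ 9.
Leveled (Item 1@1, Item 2@4, Item 3@5, Item 4@5, Item 5@1): d1:4  d2:4  d3:4  d4:4  d5:4 ⇒ 4.
Reduction 9 − 4 = 5.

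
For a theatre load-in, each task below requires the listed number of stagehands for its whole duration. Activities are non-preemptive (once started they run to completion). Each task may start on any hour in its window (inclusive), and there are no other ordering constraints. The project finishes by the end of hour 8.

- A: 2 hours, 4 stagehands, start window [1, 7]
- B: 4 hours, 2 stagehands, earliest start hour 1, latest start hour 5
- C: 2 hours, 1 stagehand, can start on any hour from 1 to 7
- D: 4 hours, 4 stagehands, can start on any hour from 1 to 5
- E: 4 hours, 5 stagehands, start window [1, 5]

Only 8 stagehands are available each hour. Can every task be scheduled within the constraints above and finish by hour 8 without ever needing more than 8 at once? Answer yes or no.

yes

Schedule A@1, B@3, C@3, D@1, E@5: h1:8  h2:8  h3:7  h4:7  h5:7  h6:7  h7:5  h8:5 — peak 8 ≤ 8.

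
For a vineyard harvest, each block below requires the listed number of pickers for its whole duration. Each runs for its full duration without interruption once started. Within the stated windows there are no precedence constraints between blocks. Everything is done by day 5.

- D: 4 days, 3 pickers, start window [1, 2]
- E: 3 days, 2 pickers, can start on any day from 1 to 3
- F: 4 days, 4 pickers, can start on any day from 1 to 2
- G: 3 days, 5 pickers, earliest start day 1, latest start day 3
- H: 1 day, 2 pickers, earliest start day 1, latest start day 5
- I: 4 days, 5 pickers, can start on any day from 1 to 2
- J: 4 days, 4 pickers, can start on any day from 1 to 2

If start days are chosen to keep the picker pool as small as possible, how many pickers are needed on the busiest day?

Early-start (D@1, E@1, F@1, G@1, H@1, I@1, J@1) gives peak 25: d1:25  d2:23  d3:23  d4:16  d5:0.
Shift J→2.
Schedule D@1, E@1, F@1, G@1, H@1, I@1, J@2: d1:21  d2:23  d3:23  d4:16  d5:4 — peak 23.

23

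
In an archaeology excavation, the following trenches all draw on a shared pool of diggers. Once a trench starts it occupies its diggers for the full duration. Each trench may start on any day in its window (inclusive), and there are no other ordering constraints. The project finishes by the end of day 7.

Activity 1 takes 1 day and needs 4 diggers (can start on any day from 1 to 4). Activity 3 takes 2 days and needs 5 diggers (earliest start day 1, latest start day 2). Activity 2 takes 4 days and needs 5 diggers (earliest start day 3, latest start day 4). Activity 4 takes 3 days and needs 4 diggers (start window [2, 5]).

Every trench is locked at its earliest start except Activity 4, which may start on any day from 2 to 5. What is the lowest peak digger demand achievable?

Activity 4@2: d1:9  d2:9  d3:9  d4:9  d5:5  d6:5  d7:0 → peak 9
Activity 4@3: d1:9  d2:5  d3:9  d4:9  d5:9  d6:5  d7:0 → peak 9
Activity 4@4: d1:9  d2:5  d3:5  d4:9  d5:9  d6:9  d7:0 → peak 9
Activity 4@5: d1:9  d2:5  d3:5  d4:5  d5:9  d6:9  d7:4 → peak 9
Best is Activity 4@2, peak 9.

9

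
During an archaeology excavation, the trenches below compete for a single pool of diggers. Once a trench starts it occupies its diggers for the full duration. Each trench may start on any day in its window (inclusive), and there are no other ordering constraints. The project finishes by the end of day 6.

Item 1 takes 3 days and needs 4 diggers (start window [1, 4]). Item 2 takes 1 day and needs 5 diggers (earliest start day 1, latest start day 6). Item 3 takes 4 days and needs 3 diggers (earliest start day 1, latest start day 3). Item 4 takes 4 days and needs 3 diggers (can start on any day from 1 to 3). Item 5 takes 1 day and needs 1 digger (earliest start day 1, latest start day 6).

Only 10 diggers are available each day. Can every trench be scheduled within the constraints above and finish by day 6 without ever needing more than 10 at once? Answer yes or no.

yes

Schedule Item 1@1, Item 2@1, Item 3@2, Item 4@2, Item 5@1: d1:10  d2:10  d3:10  d4:6  d5:6  d6:0 — peak 10 ≤ 10.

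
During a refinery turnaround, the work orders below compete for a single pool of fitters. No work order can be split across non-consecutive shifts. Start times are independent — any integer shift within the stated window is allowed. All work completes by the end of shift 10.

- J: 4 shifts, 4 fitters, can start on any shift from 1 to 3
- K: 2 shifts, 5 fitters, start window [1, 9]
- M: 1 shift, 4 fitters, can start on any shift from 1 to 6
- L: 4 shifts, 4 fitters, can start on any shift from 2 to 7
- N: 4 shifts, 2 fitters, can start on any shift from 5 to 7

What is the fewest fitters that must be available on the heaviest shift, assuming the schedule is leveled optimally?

Early-start (J@1, K@1, M@1, L@2, N@5) gives peak 13: s1:13  s2:13  s3:8  s4:8  s5:6  s6:2  s7:2  s8:2  s9:0  s10:0.
Shift K→5, L→7.
Schedule J@1, K@5, M@1, L@7, N@5: s1:8  s2:4  s3:4  s4:4  s5:7  s6:7  s7:6  s8:6  s9:4  s10:4 — peak 8.

8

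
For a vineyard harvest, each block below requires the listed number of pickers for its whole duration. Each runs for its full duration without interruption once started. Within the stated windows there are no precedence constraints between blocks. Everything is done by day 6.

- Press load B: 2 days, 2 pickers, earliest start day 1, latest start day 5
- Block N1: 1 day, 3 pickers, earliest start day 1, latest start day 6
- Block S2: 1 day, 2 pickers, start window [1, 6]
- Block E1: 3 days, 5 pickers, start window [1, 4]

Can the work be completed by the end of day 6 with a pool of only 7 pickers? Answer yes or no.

yes

Schedule Press load B@1, Block N1@1, Block S2@2, Block E1@3: d1:5  d2:4  d3:5  d4:5  d5:5  d6:0 — peak 5 ≤ 7.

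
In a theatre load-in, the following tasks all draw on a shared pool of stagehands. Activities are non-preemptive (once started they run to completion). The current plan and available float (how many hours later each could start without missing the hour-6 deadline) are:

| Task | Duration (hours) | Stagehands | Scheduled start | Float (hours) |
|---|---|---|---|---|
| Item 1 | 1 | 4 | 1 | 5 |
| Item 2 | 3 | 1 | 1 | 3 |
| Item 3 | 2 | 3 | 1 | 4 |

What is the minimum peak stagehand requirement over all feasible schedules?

4

Early-start (Item 1@1, Item 2@1, Item 3@1) gives peak 8: h1:8  h2:4  h3:1  h4:0  h5:0  h6:0.
Shift Item 2→2, Item 3→2.
Schedule Item 1@1, Item 2@2, Item 3@2: h1:4  h2:4  h3:4  h4:1  h5:0  h6:0 — peak 4.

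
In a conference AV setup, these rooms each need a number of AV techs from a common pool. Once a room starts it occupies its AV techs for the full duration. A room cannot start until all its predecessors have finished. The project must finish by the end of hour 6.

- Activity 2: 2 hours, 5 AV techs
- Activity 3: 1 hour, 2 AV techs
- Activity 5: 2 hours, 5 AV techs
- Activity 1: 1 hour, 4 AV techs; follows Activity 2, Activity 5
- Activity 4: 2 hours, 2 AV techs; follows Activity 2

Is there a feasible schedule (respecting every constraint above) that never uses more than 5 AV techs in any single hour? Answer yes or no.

The minimum achievable peak is 6; 5 < 6, so no feasible schedule stays within the cap.

no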